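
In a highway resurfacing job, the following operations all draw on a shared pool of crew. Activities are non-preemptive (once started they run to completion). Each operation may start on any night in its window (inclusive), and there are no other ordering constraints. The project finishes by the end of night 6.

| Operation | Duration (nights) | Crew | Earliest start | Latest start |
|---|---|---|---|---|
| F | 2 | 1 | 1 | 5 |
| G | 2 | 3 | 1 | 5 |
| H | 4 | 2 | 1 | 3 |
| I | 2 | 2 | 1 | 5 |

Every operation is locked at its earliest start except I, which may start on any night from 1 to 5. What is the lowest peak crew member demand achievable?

6

I@1: n1:8  n2:8  n3:2  n4:2  n5:0  n6:0 → peak 8
I@2: n1:6  n2:8  n3:4  n4:2  n5:0  n6:0 → peak 8
I@3: n1:6  n2:6  n3:4  n4:4  n5:0  n6:0 → peak 6
I@4: n1:6  n2:6  n3:2  n4:4  n5:2  n6:0 → peak 6
I@5: n1:6  n2:6  n3:2  n4:2  n5:2  n6:2 → peak 6
Best is I@3, peak 6.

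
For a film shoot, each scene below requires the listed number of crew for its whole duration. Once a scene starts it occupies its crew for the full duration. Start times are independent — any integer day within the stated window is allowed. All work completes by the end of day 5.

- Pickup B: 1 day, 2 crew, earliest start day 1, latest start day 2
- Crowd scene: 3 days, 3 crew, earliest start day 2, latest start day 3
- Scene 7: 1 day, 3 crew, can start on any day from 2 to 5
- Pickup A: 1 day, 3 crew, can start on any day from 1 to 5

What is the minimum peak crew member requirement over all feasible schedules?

5

Early-start (Pickup B@1, Crowd scene@2, Scene 7@2, Pickup A@1) gives peak 6: d1:5  d2:6  d3:3  d4:3  d5:0.
Shift Scene 7→5.
Schedule Pickup B@1, Crowd scene@2, Scene 7@5, Pickup A@1: d1:5  d2:3  d3:3  d4:3  d5:3 — peak 5.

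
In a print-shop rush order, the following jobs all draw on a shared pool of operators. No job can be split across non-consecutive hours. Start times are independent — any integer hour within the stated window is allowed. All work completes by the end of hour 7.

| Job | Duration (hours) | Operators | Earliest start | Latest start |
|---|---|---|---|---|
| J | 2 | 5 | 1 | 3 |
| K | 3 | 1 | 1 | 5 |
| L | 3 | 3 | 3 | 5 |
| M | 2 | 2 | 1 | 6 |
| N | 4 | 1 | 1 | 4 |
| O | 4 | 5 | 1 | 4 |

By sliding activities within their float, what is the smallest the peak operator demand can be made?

Early-start (J@1, K@1, L@3, M@1, N@1, O@1) gives peak 14: h1:14  h2:14  h3:10  h4:9  h5:3  h6:0  h7:0.
Shift L→5, M→3, O→4.
Schedule J@1, K@1, L@5, M@3, N@1, O@4: h1:7  h2:7  h3:4  h4:8  h5:8  h6:8  h7:8 — peak 8.
Total operator-hours = 50 over 7 hours ⇒ peak ≥ ⌈50/7⌉ = 8, so 8 is optimal.

8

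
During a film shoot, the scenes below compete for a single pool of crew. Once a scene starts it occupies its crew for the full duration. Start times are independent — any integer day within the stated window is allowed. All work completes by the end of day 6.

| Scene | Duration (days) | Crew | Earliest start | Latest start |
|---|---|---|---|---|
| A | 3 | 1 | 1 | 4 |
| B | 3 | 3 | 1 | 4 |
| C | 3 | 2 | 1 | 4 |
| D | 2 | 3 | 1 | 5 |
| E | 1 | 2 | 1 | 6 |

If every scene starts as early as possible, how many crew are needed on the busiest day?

Early-start schedule: A@1, B@1, C@1, D@1, E@1.
Load per day: day 1: 11, day 2: 9, day 3: 6, day 4: 0, day 5: 0, day 6: 0.
Peak is 11.

11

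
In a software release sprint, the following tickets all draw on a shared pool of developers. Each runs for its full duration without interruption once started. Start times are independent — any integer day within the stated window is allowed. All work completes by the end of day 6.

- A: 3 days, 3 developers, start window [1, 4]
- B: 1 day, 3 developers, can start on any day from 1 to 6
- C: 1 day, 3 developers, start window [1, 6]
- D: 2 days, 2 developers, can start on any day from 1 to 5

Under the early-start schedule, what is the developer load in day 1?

At early start, day 1 has: A, B, C, D.
Demand: 3 + 3 + 3 + 2 = 11.

11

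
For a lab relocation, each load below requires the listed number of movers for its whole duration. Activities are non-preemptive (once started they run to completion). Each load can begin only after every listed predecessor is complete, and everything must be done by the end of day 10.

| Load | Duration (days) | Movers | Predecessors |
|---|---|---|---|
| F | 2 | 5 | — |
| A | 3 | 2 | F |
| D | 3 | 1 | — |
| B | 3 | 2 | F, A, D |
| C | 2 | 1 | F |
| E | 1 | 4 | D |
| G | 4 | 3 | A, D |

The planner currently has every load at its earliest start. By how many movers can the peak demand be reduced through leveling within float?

2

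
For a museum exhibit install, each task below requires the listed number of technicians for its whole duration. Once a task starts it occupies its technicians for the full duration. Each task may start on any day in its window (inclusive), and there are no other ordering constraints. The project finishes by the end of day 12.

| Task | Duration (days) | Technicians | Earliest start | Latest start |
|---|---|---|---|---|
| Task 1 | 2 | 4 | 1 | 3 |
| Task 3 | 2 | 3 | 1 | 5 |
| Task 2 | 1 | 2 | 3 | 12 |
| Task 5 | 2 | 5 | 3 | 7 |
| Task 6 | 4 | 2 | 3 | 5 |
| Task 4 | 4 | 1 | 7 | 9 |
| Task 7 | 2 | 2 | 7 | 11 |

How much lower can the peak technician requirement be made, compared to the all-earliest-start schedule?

Early-start peak: d1:7  d2:7  d3:9  d4:7  d5:2  d6:2  d7:3  d8:3  d9:1  d10:1  d11:0  d12:0 ⇒ 9.
Leveled (Task 1@1, Task 3@3, Task 2@5, Task 5@7, Task 6@3, Task 4@9, Task 7@9): d1:4  d2:4  d3:5  d4:5  d5:4  d6:2  d7:5  d8:5  d9:3  d10:3  d11:1  d12:1 ⇒ 5.
Reduction 9 − 5 = 4.

4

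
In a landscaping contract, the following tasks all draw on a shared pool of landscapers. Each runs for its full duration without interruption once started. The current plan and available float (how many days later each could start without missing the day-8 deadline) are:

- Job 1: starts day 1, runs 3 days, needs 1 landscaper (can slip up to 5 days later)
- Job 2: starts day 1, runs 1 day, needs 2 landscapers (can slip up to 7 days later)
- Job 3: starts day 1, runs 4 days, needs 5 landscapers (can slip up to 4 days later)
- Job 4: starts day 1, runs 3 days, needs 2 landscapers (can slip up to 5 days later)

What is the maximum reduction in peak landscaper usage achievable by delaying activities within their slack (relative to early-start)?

5

Early-start peak: d1:10  d2:8  d3:8  d4:5  d5:0  d6:0  d7:0  d8:0 ⇒ 10.
Leveled (Job 1@1, Job 2@1, Job 3@4, Job 4@1): d1:5  d2:3  d3:3  d4:5  d5:5  d6:5  d7:5  d8:0 ⇒ 5.
Reduction 10 − 5 = 5.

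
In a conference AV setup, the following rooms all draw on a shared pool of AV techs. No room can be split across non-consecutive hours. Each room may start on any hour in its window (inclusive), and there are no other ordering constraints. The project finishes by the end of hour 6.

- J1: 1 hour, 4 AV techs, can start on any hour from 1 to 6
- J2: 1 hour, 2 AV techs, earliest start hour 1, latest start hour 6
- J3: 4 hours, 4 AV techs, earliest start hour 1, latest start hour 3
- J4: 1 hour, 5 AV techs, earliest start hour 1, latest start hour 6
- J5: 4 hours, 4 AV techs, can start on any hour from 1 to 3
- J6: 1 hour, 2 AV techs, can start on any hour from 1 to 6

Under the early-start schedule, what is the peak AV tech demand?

21

Early-start schedule: J1@1, J2@1, J3@1, J4@1, J5@1, J6@1.
Load per hour: hour 1: 21, hour 2: 8, hour 3: 8, hour 4: 8, hour 5: 0, hour 6: 0.
Peak is 21.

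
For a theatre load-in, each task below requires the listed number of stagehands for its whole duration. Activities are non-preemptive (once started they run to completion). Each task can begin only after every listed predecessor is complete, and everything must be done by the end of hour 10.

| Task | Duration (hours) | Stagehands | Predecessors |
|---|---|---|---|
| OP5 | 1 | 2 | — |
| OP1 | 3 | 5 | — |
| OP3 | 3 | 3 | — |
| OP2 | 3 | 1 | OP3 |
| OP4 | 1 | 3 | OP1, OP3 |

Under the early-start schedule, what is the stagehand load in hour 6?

At early start, hour 6 has: OP2.
Demand: 1 = 1.

1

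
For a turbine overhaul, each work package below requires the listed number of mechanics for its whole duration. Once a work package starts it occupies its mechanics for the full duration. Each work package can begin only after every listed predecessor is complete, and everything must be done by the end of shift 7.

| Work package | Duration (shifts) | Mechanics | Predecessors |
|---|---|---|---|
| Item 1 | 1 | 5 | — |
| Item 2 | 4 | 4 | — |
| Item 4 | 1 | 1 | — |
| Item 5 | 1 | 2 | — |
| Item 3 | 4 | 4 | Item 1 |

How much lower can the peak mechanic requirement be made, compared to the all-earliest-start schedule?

4

Early-start peak: s1:12  s2:8  s3:8  s4:8  s5:4  s6:0  s7:0 ⇒ 12.
Leveled (Item 1@1, Item 2@2, Item 4@1, Item 5@1, Item 3@2): s1:8  s2:8  s3:8  s4:8  s5:8  s6:0  s7:0 ⇒ 8.
Reduction 12 − 8 = 4.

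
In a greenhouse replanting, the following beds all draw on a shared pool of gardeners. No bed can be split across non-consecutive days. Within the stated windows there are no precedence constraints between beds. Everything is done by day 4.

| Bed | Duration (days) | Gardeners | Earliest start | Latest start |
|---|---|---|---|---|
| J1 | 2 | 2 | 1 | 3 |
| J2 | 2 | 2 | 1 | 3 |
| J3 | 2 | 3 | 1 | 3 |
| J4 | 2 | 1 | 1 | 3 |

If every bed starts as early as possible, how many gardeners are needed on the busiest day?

8

Early-start schedule: J1@1, J2@1, J3@1, J4@1.
Load per day: day 1: 8, day 2: 8, day 3: 0, day 4: 0.
Peak is 8.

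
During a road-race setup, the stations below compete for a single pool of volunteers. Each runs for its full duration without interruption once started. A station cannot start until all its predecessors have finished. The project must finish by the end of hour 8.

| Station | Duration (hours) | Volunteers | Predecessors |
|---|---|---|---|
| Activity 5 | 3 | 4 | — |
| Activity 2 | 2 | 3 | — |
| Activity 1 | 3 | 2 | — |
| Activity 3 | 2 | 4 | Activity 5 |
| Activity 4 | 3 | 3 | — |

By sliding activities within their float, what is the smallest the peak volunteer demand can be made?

Early-start (Activity 5@1, Activity 2@1, Activity 1@1, Activity 3@4, Activity 4@1) gives peak 12: h1:12  h2:12  h3:9  h4:4  h5:4  h6:0  h7:0  h8:0.
Shift Activity 2→4, Activity 3→7, Activity 4→4.
Schedule Activity 5@1, Activity 2@4, Activity 1@1, Activity 3@7, Activity 4@4: h1:6  h2:6  h3:6  h4:6  h5:6  h6:3  h7:4  h8:4 — peak 6.
Total volunteer-hours = 41 over 8 hours ⇒ peak ≥ ⌈41/8⌉ = 6, so 6 is optimal.

6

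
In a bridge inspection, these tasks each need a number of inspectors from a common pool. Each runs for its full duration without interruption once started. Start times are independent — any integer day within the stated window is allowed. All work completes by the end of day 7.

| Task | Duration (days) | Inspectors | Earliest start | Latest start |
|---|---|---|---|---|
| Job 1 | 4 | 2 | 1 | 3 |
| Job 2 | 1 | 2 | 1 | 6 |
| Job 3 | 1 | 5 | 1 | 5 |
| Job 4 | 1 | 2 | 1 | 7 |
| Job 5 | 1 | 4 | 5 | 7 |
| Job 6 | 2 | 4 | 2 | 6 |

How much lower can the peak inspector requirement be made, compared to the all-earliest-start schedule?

5

Early-start peak: d1:11  d2:6  d3:6  d4:2  d5:4  d6:0  d7:0 ⇒ 11.
Leveled (Job 1@1, Job 2@1, Job 3@5, Job 4@1, Job 5@6, Job 6@2): d1:6  d2:6  d3:6  d4:2  d5:5  d6:4  d7:0 ⇒ 6.
Reduction 11 − 6 = 5.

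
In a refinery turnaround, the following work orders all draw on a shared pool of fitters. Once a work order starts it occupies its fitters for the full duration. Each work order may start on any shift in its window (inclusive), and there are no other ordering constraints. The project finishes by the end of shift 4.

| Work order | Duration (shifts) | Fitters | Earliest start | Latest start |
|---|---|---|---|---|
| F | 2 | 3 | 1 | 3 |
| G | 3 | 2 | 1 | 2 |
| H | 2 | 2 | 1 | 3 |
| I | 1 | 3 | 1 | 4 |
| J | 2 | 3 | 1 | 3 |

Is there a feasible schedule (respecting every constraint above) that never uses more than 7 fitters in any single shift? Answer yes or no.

Schedule F@1, G@1, H@1, I@4, J@3: s1:7  s2:7  s3:5  s4:6 — peak 7 ≤ 7.

yes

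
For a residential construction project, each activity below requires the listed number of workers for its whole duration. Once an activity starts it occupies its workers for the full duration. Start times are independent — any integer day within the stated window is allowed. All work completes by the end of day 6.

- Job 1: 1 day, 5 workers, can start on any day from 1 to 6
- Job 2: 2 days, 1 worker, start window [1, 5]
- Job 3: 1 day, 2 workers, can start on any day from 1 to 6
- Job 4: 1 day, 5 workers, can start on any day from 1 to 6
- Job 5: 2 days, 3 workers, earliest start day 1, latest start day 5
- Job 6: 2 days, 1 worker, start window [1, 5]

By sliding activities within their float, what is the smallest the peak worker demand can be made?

5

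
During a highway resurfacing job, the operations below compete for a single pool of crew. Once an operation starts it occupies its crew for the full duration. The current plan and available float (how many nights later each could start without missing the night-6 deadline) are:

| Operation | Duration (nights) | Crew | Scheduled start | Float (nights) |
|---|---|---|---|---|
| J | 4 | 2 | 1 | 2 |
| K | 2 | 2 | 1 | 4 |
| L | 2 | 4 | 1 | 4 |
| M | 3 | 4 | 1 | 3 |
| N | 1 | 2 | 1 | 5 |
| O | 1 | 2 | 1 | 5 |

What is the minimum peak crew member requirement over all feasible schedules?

Early-start (J@1, K@1, L@1, M@1, N@1, O@1) gives peak 16: n1:16  n2:12  n3:6  n4:2  n5:0  n6:0.
Shift K→4, L→5, N→4, O→6.
Schedule J@1, K@4, L@5, M@1, N@4, O@6: n1:6  n2:6  n3:6  n4:6  n5:6  n6:6 — peak 6.
Total crew member-nights = 36 over 6 nights ⇒ peak ≥ ⌈36/6⌉ = 6, so 6 is optimal.

6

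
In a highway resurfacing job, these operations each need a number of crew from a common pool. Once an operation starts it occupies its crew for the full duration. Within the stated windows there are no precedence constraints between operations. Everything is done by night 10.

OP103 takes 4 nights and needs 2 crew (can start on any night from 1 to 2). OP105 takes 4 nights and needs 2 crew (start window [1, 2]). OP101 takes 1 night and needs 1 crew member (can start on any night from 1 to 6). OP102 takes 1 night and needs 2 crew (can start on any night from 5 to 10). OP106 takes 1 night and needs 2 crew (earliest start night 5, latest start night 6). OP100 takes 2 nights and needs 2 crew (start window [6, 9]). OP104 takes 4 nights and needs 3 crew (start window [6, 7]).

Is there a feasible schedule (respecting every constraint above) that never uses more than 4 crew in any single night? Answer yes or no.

The minimum achievable peak is 5; 4 < 5, so no feasible schedule stays within the cap.

no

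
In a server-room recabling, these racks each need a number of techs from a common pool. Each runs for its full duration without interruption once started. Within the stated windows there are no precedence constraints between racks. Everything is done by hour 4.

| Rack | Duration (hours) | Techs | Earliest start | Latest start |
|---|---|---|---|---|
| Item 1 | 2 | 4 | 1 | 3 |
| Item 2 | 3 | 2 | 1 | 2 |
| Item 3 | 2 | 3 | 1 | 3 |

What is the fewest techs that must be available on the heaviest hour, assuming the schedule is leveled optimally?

Early-start (Item 1@1, Item 2@1, Item 3@1) gives peak 9: h1:9  h2:9  h3:2  h4:0.
Shift Item 3→3.
Schedule Item 1@1, Item 2@1, Item 3@3: h1:6  h2:6  h3:5  h4:3 — peak 6.
No arrangement of the 18 feasible schedules does better.

6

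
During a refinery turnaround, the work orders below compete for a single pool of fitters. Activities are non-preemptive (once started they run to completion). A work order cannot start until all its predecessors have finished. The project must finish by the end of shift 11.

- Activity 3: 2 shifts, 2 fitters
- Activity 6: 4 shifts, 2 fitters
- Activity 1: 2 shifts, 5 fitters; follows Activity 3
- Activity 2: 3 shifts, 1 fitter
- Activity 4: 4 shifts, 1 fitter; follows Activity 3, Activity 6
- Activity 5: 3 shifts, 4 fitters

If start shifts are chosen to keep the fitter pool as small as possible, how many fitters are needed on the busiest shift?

5

Early-start (Activity 3@1, Activity 6@1, Activity 1@3, Activity 2@1, Activity 4@5, Activity 5@1) gives peak 12: s1:9  s2:9  s3:12  s4:7  s5:1  s6:1  s7:1  s8:1  s9:0  s10:0  s11:0.
Shift Activity 1→5, Activity 4→7, Activity 5→7.
Schedule Activity 3@1, Activity 6@1, Activity 1@5, Activity 2@1, Activity 4@7, Activity 5@7: s1:5  s2:5  s3:3  s4:2  s5:5  s6:5  s7:5  s8:5  s9:5  s10:1  s11:0 — peak 5.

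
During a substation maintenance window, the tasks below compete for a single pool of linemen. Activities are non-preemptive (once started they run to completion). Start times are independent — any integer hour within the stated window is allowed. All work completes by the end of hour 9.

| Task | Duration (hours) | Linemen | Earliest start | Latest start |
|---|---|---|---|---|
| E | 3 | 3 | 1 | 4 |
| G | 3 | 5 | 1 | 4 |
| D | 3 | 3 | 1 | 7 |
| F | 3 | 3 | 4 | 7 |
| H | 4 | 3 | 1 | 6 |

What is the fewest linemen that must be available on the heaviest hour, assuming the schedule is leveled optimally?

Early-start (E@1, G@1, D@1, F@4, H@1) gives peak 14: h1:14  h2:14  h3:14  h4:6  h5:3  h6:3  h7:0  h8:0  h9:0.
Shift D→4, F→7, H→4.
Schedule E@1, G@1, D@4, F@7, H@4: h1:8  h2:8  h3:8  h4:6  h5:6  h6:6  h7:6  h8:3  h9:3 — peak 8.

8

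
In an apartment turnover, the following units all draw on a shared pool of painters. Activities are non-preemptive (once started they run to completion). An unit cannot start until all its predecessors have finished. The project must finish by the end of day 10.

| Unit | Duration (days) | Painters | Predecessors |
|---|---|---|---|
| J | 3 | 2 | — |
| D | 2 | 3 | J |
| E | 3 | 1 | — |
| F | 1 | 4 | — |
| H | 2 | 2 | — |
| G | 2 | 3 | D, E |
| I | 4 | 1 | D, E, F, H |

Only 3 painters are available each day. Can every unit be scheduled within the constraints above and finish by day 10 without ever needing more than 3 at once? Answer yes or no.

no

Total painter-days = 33; over 10 days the average is 33/10 > 3, so some day must exceed 3.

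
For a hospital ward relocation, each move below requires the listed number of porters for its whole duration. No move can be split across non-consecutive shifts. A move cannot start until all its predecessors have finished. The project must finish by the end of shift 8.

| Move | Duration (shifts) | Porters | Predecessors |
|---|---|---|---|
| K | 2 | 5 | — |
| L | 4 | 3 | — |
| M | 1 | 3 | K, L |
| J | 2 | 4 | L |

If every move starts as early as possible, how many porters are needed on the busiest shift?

8

Early-start schedule: K@1, L@1, M@5, J@5.
Load per shift: shift 1: 8, shift 2: 8, shift 3: 3, shift 4: 3, shift 5: 7, shift 6: 4, shift 7: 0, shift 8: 0.
Peak is 8.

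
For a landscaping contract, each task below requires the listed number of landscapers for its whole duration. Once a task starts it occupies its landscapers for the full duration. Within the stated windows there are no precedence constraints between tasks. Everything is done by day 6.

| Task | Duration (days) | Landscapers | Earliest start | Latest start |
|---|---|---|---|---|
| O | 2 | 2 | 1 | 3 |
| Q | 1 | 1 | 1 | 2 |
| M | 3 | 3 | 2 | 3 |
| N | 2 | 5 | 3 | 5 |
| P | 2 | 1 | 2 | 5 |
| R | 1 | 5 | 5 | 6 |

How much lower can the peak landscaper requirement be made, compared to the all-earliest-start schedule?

1

Early-start peak: d1:3  d2:6  d3:9  d4:8  d5:5  d6:0 ⇒ 9.
Leveled (O@1, Q@1, M@2, N@3, P@5, R@5): d1:3  d2:5  d3:8  d4:8  d5:6  d6:1 ⇒ 8.
Reduction 9 − 8 = 1.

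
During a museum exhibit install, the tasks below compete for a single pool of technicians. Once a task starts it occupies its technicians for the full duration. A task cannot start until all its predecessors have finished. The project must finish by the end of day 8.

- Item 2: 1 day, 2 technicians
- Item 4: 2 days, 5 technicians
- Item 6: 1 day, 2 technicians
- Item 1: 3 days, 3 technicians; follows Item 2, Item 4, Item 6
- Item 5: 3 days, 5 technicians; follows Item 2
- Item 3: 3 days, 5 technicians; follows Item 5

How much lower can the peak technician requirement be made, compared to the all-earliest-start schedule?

2

Early-start peak: d1:9  d2:10  d3:8  d4:8  d5:8  d6:5  d7:5  d8:0 ⇒ 10.
Leveled (Item 2@1, Item 4@1, Item 6@2, Item 1@3, Item 5@3, Item 3@6): d1:7  d2:7  d3:8  d4:8  d5:8  d6:5  d7:5  d8:5 ⇒ 8.
Reduction 10 − 8 = 2.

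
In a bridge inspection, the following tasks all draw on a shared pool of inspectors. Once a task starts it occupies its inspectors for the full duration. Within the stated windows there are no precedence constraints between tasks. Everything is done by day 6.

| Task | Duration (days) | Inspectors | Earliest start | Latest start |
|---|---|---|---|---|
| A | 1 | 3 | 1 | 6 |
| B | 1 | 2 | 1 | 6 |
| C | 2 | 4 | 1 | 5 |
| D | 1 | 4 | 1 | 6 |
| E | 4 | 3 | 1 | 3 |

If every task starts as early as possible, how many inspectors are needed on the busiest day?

16

Early-start schedule: A@1, B@1, C@1, D@1, E@1.
Load per day: day 1: 16, day 2: 7, day 3: 3, day 4: 3, day 5: 0, day 6: 0.
Peak is 16.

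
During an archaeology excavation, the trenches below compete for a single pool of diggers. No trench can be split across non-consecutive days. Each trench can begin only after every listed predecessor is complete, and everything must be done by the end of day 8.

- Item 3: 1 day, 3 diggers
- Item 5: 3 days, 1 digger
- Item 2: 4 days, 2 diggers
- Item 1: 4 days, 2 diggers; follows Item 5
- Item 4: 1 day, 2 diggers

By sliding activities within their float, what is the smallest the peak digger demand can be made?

Early-start (Item 3@1, Item 5@1, Item 2@1, Item 1@4, Item 4@1) gives peak 8: d1:8  d2:3  d3:3  d4:4  d5:2  d6:2  d7:2  d8:0.
Shift Item 2→2, Item 4→6.
Schedule Item 3@1, Item 5@1, Item 2@2, Item 1@4, Item 4@6: d1:4  d2:3  d3:3  d4:4  d5:4  d6:4  d7:2  d8:0 — peak 4.

4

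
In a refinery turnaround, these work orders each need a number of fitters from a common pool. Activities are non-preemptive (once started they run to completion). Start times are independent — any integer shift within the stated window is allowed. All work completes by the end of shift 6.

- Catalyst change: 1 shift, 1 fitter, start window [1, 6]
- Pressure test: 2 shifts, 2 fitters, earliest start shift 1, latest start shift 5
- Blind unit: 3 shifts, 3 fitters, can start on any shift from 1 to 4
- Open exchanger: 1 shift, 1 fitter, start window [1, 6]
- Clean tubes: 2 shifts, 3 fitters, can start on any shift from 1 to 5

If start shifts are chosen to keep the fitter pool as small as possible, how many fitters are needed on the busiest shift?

5

Early-start (Catalyst change@1, Pressure test@1, Blind unit@1, Open exchanger@1, Clean tubes@1) gives peak 10: s1:10  s2:8  s3:3  s4:0  s5:0  s6:0.
Shift Blind unit→2, Clean tubes→5.
Schedule Catalyst change@1, Pressure test@1, Blind unit@2, Open exchanger@1, Clean tubes@5: s1:4  s2:5  s3:3  s4:3  s5:3  s6:3 — peak 5.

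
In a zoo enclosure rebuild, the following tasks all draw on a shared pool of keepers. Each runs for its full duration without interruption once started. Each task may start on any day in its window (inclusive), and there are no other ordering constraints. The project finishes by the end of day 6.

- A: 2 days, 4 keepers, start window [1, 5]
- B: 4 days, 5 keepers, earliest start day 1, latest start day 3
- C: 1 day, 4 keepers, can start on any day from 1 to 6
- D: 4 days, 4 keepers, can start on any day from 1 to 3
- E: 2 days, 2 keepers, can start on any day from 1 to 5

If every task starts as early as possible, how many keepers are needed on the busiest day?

Early-start schedule: A@1, B@1, C@1, D@1, E@1.
Load per day: day 1: 19, day 2: 15, day 3: 9, day 4: 9, day 5: 0, day 6: 0.
Peak is 19.

19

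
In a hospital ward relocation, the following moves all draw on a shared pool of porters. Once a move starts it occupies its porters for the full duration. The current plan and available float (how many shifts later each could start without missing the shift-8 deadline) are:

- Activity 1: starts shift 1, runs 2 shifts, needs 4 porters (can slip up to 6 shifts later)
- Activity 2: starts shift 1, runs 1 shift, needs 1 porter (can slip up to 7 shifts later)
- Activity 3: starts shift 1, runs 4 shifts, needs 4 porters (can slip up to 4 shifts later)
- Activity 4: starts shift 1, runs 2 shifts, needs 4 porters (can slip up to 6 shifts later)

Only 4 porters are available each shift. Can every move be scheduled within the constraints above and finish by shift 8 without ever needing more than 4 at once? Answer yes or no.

Total porter-shifts = 33; over 8 shifts the average is 33/8 > 4, so some shift must exceed 4.

no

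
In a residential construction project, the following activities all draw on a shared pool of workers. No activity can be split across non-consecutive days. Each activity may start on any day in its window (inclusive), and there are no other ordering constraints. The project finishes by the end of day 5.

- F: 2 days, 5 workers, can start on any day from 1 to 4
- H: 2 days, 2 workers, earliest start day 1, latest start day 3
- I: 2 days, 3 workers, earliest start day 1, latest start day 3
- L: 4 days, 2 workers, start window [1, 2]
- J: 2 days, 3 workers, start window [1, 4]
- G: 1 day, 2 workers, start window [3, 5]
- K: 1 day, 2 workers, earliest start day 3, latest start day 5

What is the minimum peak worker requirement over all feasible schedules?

9

Early-start (F@1, H@1, I@1, L@1, J@1, G@3, K@3) gives peak 15: d1:15  d2:15  d3:6  d4:2  d5:0.
Shift I→3, J→3, G→5, K→5.
Schedule F@1, H@1, I@3, L@1, J@3, G@5, K@5: d1:9  d2:9  d3:8  d4:8  d5:4 — peak 9.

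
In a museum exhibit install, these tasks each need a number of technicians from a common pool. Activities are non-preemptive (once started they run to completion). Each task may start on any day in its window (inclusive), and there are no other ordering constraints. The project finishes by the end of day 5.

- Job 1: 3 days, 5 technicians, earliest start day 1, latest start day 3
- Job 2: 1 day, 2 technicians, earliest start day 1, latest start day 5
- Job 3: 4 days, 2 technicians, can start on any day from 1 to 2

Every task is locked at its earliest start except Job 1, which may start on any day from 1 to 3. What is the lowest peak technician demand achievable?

7

Job 1@1: d1:9  d2:7  d3:7  d4:2  d5:0 → peak 9
Job 1@2: d1:4  d2:7  d3:7  d4:7  d5:0 → peak 7
Job 1@3: d1:4  d2:2  d3:7  d4:7  d5:5 → peak 7
Best is Job 1@2, peak 7.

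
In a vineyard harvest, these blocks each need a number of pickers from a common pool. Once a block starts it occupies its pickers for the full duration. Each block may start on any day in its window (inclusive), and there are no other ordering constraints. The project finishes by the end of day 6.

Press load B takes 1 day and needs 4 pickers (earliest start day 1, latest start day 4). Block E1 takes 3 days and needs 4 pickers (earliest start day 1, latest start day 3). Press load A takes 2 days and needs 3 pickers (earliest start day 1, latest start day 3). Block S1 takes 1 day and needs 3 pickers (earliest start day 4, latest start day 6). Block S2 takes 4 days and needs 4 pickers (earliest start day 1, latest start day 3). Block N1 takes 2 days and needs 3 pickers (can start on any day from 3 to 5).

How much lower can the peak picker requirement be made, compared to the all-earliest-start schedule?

5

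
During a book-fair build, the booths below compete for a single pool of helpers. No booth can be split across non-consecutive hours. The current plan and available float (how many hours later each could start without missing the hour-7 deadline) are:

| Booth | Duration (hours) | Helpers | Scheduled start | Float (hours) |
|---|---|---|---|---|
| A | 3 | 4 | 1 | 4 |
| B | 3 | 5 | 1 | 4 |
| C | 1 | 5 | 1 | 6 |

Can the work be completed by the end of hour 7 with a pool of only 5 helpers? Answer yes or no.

yes

Schedule A@1, B@4, C@7: h1:4  h2:4  h3:4  h4:5  h5:5  h6:5  h7:5 — peak 5 ≤ 5.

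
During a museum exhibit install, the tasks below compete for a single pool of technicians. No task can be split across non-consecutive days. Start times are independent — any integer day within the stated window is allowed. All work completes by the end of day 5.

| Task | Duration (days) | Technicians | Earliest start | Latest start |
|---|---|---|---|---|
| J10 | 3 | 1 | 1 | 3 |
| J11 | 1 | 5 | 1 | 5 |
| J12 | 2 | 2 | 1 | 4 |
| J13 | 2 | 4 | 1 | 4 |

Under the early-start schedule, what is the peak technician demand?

Early-start schedule: J10@1, J11@1, J12@1, J13@1.
Load per day: day 1: 12, day 2: 7, day 3: 1, day 4: 0, day 5: 0.
Peak is 12.

12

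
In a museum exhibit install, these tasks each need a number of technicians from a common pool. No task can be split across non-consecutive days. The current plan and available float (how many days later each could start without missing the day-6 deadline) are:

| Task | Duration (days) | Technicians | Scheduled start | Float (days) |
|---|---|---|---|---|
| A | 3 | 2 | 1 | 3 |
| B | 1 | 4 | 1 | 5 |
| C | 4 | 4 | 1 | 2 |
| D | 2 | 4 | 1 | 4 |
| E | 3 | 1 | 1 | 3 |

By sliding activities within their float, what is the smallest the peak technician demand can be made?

Early-start (A@1, B@1, C@1, D@1, E@1) gives peak 15: d1:15  d2:11  d3:7  d4:4  d5:0  d6:0.
Shift C→2, D→4.
Schedule A@1, B@1, C@2, D@4, E@1: d1:7  d2:7  d3:7  d4:8  d5:8  d6:0 — peak 8.

8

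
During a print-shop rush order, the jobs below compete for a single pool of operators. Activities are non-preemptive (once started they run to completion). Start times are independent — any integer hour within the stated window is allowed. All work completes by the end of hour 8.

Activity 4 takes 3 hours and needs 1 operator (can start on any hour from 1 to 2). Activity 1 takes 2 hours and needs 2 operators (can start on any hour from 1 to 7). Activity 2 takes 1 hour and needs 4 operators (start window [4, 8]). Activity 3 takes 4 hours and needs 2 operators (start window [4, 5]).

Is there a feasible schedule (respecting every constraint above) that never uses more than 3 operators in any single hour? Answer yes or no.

no

The minimum achievable peak is 4; 3 < 4, so no feasible schedule stays within the cap.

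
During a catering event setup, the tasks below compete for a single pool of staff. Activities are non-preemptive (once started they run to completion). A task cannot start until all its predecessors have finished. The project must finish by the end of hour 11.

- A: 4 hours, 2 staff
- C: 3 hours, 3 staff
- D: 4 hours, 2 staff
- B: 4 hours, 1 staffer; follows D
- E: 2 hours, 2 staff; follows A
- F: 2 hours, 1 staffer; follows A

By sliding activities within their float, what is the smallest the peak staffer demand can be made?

4

Early-start (A@1, C@1, D@1, B@5, E@5, F@5) gives peak 7: h1:7  h2:7  h3:7  h4:4  h5:4  h6:4  h7:1  h8:1  h9:0  h10:0  h11:0.
Shift C→5, E→8, F→8.
Schedule A@1, C@5, D@1, B@5, E@8, F@8: h1:4  h2:4  h3:4  h4:4  h5:4  h6:4  h7:4  h8:4  h9:3  h10:0  h11:0 — peak 4.
Total staffer-hours = 35 over 11 hours ⇒ peak ≥ ⌈35/11⌉ = 4, so 4 is optimal.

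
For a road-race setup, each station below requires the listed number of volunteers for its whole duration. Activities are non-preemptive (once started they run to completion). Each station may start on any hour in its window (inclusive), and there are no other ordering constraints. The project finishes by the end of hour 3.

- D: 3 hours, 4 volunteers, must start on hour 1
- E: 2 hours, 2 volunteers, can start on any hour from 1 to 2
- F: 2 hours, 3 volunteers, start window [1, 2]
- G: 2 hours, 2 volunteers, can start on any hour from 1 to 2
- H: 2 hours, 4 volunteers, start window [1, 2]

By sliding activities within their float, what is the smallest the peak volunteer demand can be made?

15

Schedule D@1, E@1, F@1, G@1, H@1: h1:15  h2:15  h3:4 — peak 15.
No arrangement of the 16 feasible schedules does better.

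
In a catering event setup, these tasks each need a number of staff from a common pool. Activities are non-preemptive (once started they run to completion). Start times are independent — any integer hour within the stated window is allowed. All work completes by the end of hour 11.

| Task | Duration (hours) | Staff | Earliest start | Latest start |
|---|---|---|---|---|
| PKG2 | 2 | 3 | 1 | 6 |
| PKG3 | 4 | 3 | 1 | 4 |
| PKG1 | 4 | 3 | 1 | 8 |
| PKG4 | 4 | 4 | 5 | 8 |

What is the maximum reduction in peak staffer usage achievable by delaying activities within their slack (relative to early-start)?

Early-start peak: h1:9  h2:9  h3:6  h4:6  h5:4  h6:4  h7:4  h8:4  h9:0  h10:0  h11:0 ⇒ 9.
Leveled (PKG2@1, PKG3@1, PKG1@3, PKG4@7): h1:6  h2:6  h3:6  h4:6  h5:3  h6:3  h7:4  h8:4  h9:4  h10:4  h11:0 ⇒ 6.
Reduction 9 − 6 = 3.

3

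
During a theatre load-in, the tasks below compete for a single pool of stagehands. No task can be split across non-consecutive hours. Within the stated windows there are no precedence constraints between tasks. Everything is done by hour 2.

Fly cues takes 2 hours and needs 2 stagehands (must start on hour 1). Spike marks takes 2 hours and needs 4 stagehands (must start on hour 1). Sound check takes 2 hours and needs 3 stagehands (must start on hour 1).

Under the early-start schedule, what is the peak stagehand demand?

Early-start schedule: Fly cues@1, Spike marks@1, Sound check@1.
Load per hour: hour 1: 9, hour 2: 9.
Peak is 9.

9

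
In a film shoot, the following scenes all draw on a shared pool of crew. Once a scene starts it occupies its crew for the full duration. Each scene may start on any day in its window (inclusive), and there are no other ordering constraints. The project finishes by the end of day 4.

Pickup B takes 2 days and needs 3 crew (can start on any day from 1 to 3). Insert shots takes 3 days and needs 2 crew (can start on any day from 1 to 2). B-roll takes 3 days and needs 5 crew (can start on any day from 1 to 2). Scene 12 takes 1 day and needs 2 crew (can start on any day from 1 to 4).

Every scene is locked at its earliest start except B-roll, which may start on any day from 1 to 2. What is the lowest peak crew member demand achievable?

10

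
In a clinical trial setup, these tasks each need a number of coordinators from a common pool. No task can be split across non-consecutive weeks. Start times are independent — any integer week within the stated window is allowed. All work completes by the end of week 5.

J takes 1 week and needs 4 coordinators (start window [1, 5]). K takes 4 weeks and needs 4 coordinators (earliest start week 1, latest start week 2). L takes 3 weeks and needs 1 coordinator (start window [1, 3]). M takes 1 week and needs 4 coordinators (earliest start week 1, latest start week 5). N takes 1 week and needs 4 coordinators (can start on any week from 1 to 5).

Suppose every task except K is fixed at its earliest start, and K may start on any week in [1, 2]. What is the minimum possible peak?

13

K@1: w1:17  w2:5  w3:5  w4:4  w5:0 → peak 17
K@2: w1:13  w2:5  w3:5  w4:4  w5:4 → peak 13
Best is K@2, peak 13.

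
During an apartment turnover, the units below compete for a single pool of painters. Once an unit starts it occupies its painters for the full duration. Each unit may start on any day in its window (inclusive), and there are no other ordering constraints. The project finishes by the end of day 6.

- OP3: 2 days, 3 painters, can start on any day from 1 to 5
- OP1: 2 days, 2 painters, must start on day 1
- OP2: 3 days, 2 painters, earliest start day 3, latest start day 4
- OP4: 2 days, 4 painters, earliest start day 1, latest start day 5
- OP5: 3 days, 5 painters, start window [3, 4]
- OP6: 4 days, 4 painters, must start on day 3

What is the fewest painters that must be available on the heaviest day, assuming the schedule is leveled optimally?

11

Schedule OP3@1, OP1@1, OP2@3, OP4@1, OP5@3, OP6@3: d1:9  d2:9  d3:11  d4:11  d5:11  d6:4 — peak 11.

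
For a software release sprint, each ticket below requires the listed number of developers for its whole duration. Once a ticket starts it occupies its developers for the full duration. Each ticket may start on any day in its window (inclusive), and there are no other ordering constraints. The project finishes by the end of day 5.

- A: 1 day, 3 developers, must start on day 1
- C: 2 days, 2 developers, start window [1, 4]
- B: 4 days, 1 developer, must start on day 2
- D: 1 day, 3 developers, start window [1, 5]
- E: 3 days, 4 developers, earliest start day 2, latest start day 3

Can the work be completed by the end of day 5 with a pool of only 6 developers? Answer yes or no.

Schedule A@1, C@1, B@2, D@2, E@3: d1:5  d2:6  d3:5  d4:5  d5:5 — peak 6 ≤ 6.

yes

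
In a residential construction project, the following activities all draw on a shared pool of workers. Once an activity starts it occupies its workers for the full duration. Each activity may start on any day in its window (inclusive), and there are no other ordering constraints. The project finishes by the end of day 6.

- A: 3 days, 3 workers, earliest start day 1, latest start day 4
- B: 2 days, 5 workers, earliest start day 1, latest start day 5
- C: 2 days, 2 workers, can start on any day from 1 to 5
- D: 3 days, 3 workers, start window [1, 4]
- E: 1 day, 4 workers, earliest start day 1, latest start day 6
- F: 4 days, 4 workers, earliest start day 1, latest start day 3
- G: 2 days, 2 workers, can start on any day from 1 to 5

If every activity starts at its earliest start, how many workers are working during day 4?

At early start, day 4 has: F.
Demand: 4 = 4.

4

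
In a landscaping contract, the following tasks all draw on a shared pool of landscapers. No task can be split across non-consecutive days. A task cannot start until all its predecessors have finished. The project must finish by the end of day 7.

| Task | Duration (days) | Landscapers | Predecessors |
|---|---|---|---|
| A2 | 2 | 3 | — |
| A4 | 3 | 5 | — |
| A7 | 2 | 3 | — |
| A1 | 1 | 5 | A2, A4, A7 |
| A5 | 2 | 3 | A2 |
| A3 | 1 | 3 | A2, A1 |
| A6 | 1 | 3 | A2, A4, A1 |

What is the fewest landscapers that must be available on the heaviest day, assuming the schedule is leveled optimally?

Early-start (A2@1, A4@1, A7@1, A1@4, A5@3, A3@5, A6@5) gives peak 11: d1:11  d2:11  d3:8  d4:8  d5:6  d6:0  d7:0.
Shift A7→3, A1→5, A5→4, A3→6, A6→6.
Schedule A2@1, A4@1, A7@3, A1@5, A5@4, A3@6, A6@6: d1:8  d2:8  d3:8  d4:6  d5:8  d6:6  d7:0 — peak 8.

8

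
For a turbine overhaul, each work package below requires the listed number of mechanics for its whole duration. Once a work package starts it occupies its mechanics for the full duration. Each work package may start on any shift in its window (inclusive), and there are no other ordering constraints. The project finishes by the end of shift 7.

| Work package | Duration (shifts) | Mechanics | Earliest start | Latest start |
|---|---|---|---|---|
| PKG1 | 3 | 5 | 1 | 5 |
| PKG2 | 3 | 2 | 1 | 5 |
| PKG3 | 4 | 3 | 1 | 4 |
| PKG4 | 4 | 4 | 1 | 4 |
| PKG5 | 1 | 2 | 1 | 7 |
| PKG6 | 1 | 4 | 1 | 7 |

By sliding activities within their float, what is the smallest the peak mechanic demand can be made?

9

Early-start (PKG1@1, PKG2@1, PKG3@1, PKG4@1, PKG5@1, PKG6@1) gives peak 20: s1:20  s2:14  s3:14  s4:7  s5:0  s6:0  s7:0.
Shift PKG2→2, PKG3→4, PKG4→4, PKG5→2.
Schedule PKG1@1, PKG2@2, PKG3@4, PKG4@4, PKG5@2, PKG6@1: s1:9  s2:9  s3:7  s4:9  s5:7  s6:7  s7:7 — peak 9.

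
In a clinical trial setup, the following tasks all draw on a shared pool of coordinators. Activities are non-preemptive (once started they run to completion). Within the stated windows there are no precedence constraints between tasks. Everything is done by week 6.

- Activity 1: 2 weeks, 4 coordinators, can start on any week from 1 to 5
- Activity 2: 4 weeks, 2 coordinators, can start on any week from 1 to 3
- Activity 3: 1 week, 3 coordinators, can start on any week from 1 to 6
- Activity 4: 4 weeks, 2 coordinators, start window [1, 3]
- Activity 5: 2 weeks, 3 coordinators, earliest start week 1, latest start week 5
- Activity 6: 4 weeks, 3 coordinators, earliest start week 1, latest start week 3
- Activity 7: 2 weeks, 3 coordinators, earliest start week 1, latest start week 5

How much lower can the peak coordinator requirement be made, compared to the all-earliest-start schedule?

10

Early-start peak: w1:20  w2:17  w3:7  w4:7  w5:0  w6:0 ⇒ 20.
Leveled (Activity 1@1, Activity 2@1, Activity 3@1, Activity 4@2, Activity 5@3, Activity 6@3, Activity 7@5): w1:9  w2:8  w3:10  w4:10  w5:8  w6:6 ⇒ 10.
Reduction 20 − 10 = 10.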